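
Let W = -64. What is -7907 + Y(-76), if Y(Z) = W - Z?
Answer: -7895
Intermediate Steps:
Y(Z) = -64 - Z
-7907 + Y(-76) = -7907 + (-64 - 1*(-76)) = -7907 + (-64 + 76) = -7907 + 12 = -7895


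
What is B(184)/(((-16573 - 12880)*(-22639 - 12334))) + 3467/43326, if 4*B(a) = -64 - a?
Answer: 3571214532911/44628369551694 ≈ 0.080021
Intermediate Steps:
B(a) = -16 - a/4 (B(a) = (-64 - a)/4 = -16 - a/4)
B(184)/(((-16573 - 12880)*(-22639 - 12334))) + 3467/43326 = (-16 - ¼*184)/(((-16573 - 12880)*(-22639 - 12334))) + 3467/43326 = (-16 - 46)/((-29453*(-34973))) + 3467*(1/43326) = -62/1030059769 + 3467/43326 = 3571214532911/44628369551694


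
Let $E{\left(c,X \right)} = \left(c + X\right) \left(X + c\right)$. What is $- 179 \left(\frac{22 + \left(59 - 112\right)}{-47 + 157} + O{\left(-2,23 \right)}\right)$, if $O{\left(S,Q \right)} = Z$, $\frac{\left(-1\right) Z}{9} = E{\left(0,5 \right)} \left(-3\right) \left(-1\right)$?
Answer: $\frac{13296299}{110} \approx 1.2088 \cdot 10^{5}$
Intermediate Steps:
$E{\left(c,X \right)} = \left(X + c\right)^{2}$ ($E{\left(c,X \right)} = \left(X + c\right) \left(X + c\right) = \left(X + c\right)^{2}$)
$Z = -675$ ($Z = - 9 \left(5 + 0\right)^{2} \left(-3\right) \left(-1\right) = - 9 \cdot 5^{2} \left(-3\right) \left(-1\right) = - 9 \cdot 25 \left(-3\right) \left(-1\right) = - 9 \left(\left(-75\right) \left(-1\right)\right) = \left(-9\right) 75 = -675$)
$O{\left(S,Q \right)} = -675$
$- 179 \left(\frac{22 + \left(59 - 112\right)}{-47 + 157} + O{\left(-2,23 \right)}\right) = - 179 \left(\frac{22 + \left(59 - 112\right)}{-47 + 157} - 675\right) = - 179 \left(\frac{22 + \left(59 - 112\right)}{110} - 675\right) = - 179 \left(\left(22 - 53\right) \frac{1}{110} - 675\right) = - 179 \left(\left(-31\right) \frac{1}{110} - 675\right) = - 179 \left(- \frac{31}{110} - 675\right) = \left(-179\right) \left(- \frac{74281}{110}\right) = \frac{13296299}{110}$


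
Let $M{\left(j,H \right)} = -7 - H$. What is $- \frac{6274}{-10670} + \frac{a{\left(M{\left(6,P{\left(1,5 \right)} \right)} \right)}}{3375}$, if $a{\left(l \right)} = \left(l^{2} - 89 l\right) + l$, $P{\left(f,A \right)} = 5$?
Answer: $\frac{9061}{9603} \approx 0.94356$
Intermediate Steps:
$a{\left(l \right)} = l^{2} - 88 l$
$- \frac{6274}{-10670} + \frac{a{\left(M{\left(6,P{\left(1,5 \right)} \right)} \right)}}{3375} = - \frac{6274}{-10670} + \frac{\left(-7 - 5\right) \left(-88 - 12\right)}{3375} = \left(-6274\right) \left(- \frac{1}{10670}\right) + \left(-7 - 5\right) \left(-88 - 12\right) \frac{1}{3375} = \frac{3137}{5335} + - 12 \left(-88 - 12\right) \frac{1}{3375} = \frac{3137}{5335} + \left(-12\right) \left(-100\right) \frac{1}{3375} = \frac{3137}{5335} + 1200 \cdot \frac{1}{3375} = \frac{3137}{5335} + \frac{16}{45} = \frac{9061}{9603}$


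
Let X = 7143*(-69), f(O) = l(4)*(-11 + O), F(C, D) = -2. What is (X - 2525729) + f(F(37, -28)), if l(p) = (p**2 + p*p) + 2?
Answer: -3019038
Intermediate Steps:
l(p) = 2 + 2*p**2 (l(p) = (p**2 + p**2) + 2 = 2*p**2 + 2 = 2 + 2*p**2)
f(O) = -374 + 34*O (f(O) = (2 + 2*4**2)*(-11 + O) = (2 + 2*16)*(-11 + O) = (2 + 32)*(-11 + O) = 34*(-11 + O) = -374 + 34*O)
X = -492867
(X - 2525729) + f(F(37, -28)) = (-492867 - 2525729) + (-374 + 34*(-2)) = -3018596 + (-374 - 68) = -3018596 - 442 = -3019038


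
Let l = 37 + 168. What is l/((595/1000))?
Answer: 41000/119 ≈ 344.54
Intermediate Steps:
l = 205
l/((595/1000)) = 205/((595/1000)) = 205/((595*(1/1000))) = 205/(119/200) = 205*(200/119) = 41000/119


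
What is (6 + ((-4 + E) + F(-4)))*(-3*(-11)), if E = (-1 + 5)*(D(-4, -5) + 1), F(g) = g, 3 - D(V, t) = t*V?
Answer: -2178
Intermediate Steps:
D(V, t) = 3 - V*t (D(V, t) = 3 - t*V = 3 - V*t)
E = -64 (E = (-1 + 5)*((3 - 1*(-4)*(-5)) + 1) = 4*((3 - 20) + 1) = 4*(-17 + 1) = 4*(-16) = -64)
(6 + ((-4 + E) + F(-4)))*(-3*(-11)) = (6 + ((-4 - 64) - 4))*(-3*(-11)) = (6 + (-68 - 4))*33 = (6 - 72)*33 = -66*33 = -2178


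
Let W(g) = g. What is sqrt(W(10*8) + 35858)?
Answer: sqrt(35938) ≈ 189.57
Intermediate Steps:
sqrt(W(10*8) + 35858) = sqrt(10*8 + 35858) = sqrt(80 + 35858) = sqrt(35938)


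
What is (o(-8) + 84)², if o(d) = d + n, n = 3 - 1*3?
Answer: 5776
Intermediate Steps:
n = 0 (n = 3 - 3 = 0)
o(d) = d (o(d) = d + 0 = d)
(o(-8) + 84)² = (-8 + 84)² = 76² = 5776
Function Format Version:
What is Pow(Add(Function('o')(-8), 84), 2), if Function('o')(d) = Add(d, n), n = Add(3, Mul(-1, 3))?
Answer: 5776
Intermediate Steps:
n = 0 (n = Add(3, -3) = 0)
Function('o')(d) = d (Function('o')(d) = Add(d, 0) = d)
Pow(Add(Function('o')(-8), 84), 2) = Pow(Add(-8, 84), 2) = Pow(76, 2) = 5776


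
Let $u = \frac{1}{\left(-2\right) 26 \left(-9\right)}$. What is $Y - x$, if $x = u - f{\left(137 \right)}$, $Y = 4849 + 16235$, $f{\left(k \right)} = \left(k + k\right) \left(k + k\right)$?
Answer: $\frac{45002879}{468} \approx 96160.0$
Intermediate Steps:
$f{\left(k \right)} = 4 k^{2}$ ($f{\left(k \right)} = 2 k 2 k = 4 k^{2}$)
$u = \frac{1}{468}$ ($u = \frac{1}{\left(-52\right) \left(-9\right)} = \frac{1}{468} \approx 0.0021368$)
$Y = 21084$
$x = - \frac{35135567}{468}$ ($x = \frac{1}{468} - 4 \cdot 137^{2} = \frac{1}{468} - 4 \cdot 18769 = \frac{1}{468} - 75076 = - \frac{35135567}{468} \approx -75076.0$)
$Y - x = 21084 - - \frac{35135567}{468} = 21084 + \frac{35135567}{468} = \frac{45002879}{468}$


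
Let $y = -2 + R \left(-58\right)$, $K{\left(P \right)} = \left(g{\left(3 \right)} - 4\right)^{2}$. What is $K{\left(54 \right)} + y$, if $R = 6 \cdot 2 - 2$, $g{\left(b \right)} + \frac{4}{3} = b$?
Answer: $- \frac{5189}{9} \approx -576.56$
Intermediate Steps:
$g{\left(b \right)} = - \frac{4}{3} + b$
$K{\left(P \right)} = \frac{49}{9}$ ($K{\left(P \right)} = \left(\left(- \frac{4}{3} + 3\right) - 4\right)^{2} = \left(\frac{5}{3} - 4\right)^{2} = \left(- \frac{7}{3}\right)^{2} = \frac{49}{9}$)
$R = 10$ ($R = 12 - 2 = 10$)
$y = -582$ ($y = -2 + 10 \left(-58\right) = -2 - 580 = -582$)
$K{\left(54 \right)} + y = \frac{49}{9} - 582 = - \frac{5189}{9}$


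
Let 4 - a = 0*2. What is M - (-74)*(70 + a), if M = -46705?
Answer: -41229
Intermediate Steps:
a = 4 (a = 4 - 0*2 = 4 - 1*0 = 4 + 0 = 4)
M - (-74)*(70 + a) = -46705 - (-74)*(70 + 4) = -46705 - (-74)*74 = -46705 - 1*(-5476) = -46705 + 5476 = -41229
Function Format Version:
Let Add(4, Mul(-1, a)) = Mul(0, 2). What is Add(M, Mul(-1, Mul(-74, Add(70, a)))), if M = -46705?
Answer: -41229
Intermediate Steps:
a = 4 (a = Add(4, Mul(-1, Mul(0, 2))) = Add(4, Mul(-1, 0)) = Add(4, 0) = 4)
Add(M, Mul(-1, Mul(-74, Add(70, a)))) = Add(-46705, Mul(-1, Mul(-74, Add(70, 4)))) = Add(-46705, Mul(-1, Mul(-74, 74))) = Add(-46705, Mul(-1, -5476)) = Add(-46705, 5476) = -41229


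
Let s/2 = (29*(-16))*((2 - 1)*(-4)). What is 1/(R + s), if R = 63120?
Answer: 1/66832 ≈ 1.4963e-5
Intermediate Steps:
s = 3712 (s = 2*((29*(-16))*((2 - 1)*(-4))) = 2*(-464*(-4)) = 2*1856 = 3712)
1/(R + s) = 1/(63120 + 3712) = 1/66832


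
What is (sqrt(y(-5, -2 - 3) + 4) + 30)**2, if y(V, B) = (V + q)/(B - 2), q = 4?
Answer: (210 + sqrt(203))**2/49 ≈ 1026.3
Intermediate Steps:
y(V, B) = (4 + V)/(-2 + B) (y(V, B) = (V + 4)/(B - 2) = (4 + V)/(-2 + B))
(sqrt(y(-5, -2 - 3) + 4) + 30)**2 = (sqrt((4 - 5)/(-2 + (-2 - 3)) + 4) + 30)**2 = (sqrt(-1/(-2 - 5) + 4) + 30)**2 = (sqrt(-1/(-7) + 4) + 30)**2 = (sqrt(-1/7*(-1) + 4) + 30)**2 = (sqrt(1/7 + 4) + 30)**2 = (sqrt(29/7) + 30)**2 = (sqrt(203)/7 + 30)**2 = (30 + sqrt(203)/7)**2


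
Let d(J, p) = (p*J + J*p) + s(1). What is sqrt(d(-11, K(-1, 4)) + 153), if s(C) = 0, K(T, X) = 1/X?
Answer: sqrt(590)/2 ≈ 12.145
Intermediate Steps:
d(J, p) = 2*J*p (d(J, p) = (p*J + J*p) + 0 = (J*p + J*p) + 0 = 2*J*p + 0 = 2*J*p)
sqrt(d(-11, K(-1, 4)) + 153) = sqrt(2*(-11)/4 + 153) = sqrt(2*(-11)*(1/4) + 153) = sqrt(-11/2 + 153) = sqrt(295/2) = sqrt(590)/2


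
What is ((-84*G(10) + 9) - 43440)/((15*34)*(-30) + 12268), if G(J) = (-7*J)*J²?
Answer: -544569/3032 ≈ -179.61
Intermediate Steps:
G(J) = -7*J³
((-84*G(10) + 9) - 43440)/((15*34)*(-30) + 12268) = ((-(-588)*10³ + 9) - 43440)/((15*34)*(-30) + 12268) = ((-(-588)*1000 + 9) - 43440)/(510*(-30) + 12268) = ((-84*(-7000) + 9) - 43440)/(-15300 + 12268) = ((588000 + 9) - 43440)/(-3032) = (588009 - 43440)*(-1/3032) = 544569*(-1/3032) = -544569/3032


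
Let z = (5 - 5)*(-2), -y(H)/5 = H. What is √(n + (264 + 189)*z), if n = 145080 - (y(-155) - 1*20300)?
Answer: √164605 ≈ 405.72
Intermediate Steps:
y(H) = -5*H
z = 0 (z = 0*(-2) = 0)
n = 164605 (n = 145080 - (-5*(-155) - 1*20300) = 145080 - (775 - 20300) = 145080 - 1*(-19525) = 145080 + 19525 = 164605)
√(n + (264 + 189)*z) = √(164605 + (264 + 189)*0) = √(164605 + 453*0) = √(164605 + 0) = √164605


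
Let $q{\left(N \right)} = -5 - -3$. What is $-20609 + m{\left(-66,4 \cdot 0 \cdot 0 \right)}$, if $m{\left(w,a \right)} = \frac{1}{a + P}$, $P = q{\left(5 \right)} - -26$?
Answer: $- \frac{494615}{24} \approx -20609.0$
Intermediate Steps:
$q{\left(N \right)} = -2$ ($q{\left(N \right)} = -5 + 3 = -2$)
$P = 24$ ($P = -2 - -26 = -2 + 26 = 24$)
$m{\left(w,a \right)} = \frac{1}{24 + a}$ ($m{\left(w,a \right)} = \frac{1}{a + 24} = \frac{1}{24 + a}$)
$-20609 + m{\left(-66,4 \cdot 0 \cdot 0 \right)} = -20609 + \frac{1}{24 + 4 \cdot 0 \cdot 0} = -20609 + \frac{1}{24 + 0 \cdot 0} = -20609 + \frac{1}{24 + 0} = -20609 + \frac{1}{24} = - \frac{494615}{24}$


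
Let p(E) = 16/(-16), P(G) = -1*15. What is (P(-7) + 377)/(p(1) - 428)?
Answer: -362/429 ≈ -0.84382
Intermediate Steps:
P(G) = -15
p(E) = -1 (p(E) = 16*(-1/16) = -1)
(P(-7) + 377)/(p(1) - 428) = (-15 + 377)/(-1 - 428) = 362/(-429) = 362*(-1/429) = -362/429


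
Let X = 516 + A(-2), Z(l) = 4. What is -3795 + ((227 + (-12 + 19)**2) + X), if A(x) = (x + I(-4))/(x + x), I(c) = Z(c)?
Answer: -6007/2 ≈ -3003.5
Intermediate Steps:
I(c) = 4
A(x) = (4 + x)/(2*x) (A(x) = (x + 4)/(x + x) = (4 + x)/((2*x)) = (4 + x)*(1/(2*x)) = (4 + x)/(2*x))
X = 1031/2 (X = 516 + (1/2)*(4 - 2)/(-2) = 516 + (1/2)*(-1/2)*2 = 516 - 1/2 = 1031/2 ≈ 515.50)
-3795 + ((227 + (-12 + 19)**2) + X) = -3795 + ((227 + (-12 + 19)**2) + 1031/2) = -3795 + ((227 + 7**2) + 1031/2) = -3795 + ((227 + 49) + 1031/2) = -3795 + (276 + 1031/2) = -3795 + 1583/2 = -6007/2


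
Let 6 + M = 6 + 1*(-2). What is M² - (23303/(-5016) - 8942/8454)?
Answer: 68579615/7067544 ≈ 9.7035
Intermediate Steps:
M = -2 (M = -6 + (6 + 1*(-2)) = -6 + (6 - 2) = -6 + 4 = -2)
M² - (23303/(-5016) - 8942/8454) = (-2)² - (23303/(-5016) - 8942/8454) = 4 - (23303*(-1/5016) - 8942*1/8454) = 4 - (-23303/5016 - 4471/4227) = 4 - 1*(-40309439/7067544) = 4 + 40309439/7067544 = 68579615/7067544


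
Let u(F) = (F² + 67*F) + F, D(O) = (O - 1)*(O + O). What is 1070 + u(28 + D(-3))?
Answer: 7310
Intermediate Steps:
D(O) = 2*O*(-1 + O) (D(O) = (-1 + O)*(2*O) = 2*O*(-1 + O))
u(F) = F² + 68*F
1070 + u(28 + D(-3)) = 1070 + (28 + 2*(-3)*(-1 - 3))*(68 + (28 + 2*(-3)*(-1 - 3))) = 1070 + (28 + 2*(-3)*(-4))*(68 + (28 + 2*(-3)*(-4))) = 1070 + (28 + 24)*(68 + (28 + 24)) = 1070 + 52*(68 + 52) = 1070 + 52*120 = 1070 + 6240 = 7310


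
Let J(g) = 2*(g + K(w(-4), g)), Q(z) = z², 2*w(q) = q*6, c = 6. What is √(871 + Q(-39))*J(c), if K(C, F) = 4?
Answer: 40*√598 ≈ 978.16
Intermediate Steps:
w(q) = 3*q (w(q) = (q*6)/2 = (6*q)/2 = 3*q)
J(g) = 8 + 2*g (J(g) = 2*(g + 4) = 2*(4 + g) = 8 + 2*g)
√(871 + Q(-39))*J(c) = √(871 + (-39)²)*(8 + 2*6) = √(871 + 1521)*(8 + 12) = √2392*20 = (2*√598)*20 = 40*√598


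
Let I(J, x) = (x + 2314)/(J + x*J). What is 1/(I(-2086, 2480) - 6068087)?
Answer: -862561/5234095191606 ≈ -1.6480e-7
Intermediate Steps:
I(J, x) = (2314 + x)/(J + J*x)
1/(I(-2086, 2480) - 6068087) = 1/((2314 + 2480)/((-2086)*(1 + 2480)) - 6068087) = 1/(-1/2086*4794/2481 - 6068087) = 1/(-1/2086*1/2481*4794 - 6068087) = 1/(-799/862561 - 6068087) = 1/(-5234095191606/862561) = -862561/5234095191606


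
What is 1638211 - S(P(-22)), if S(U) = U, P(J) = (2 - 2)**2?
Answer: 1638211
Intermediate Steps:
P(J) = 0 (P(J) = 0**2 = 0)
1638211 - S(P(-22)) = 1638211 - 1*0 = 1638211 + 0 = 1638211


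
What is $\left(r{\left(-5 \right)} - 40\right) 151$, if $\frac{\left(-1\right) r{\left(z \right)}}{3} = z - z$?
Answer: $-6040$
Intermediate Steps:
$r{\left(z \right)} = 0$ ($r{\left(z \right)} = - 3 \left(z - z\right) = \left(-3\right) 0 = 0$)
$\left(r{\left(-5 \right)} - 40\right) 151 = \left(0 - 40\right) 151 = \left(-40\right) 151 = -6040$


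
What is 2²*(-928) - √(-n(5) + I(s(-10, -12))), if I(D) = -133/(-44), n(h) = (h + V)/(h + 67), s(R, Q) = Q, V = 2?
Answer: -3712 - √50974/132 ≈ -3713.7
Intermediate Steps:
n(h) = (2 + h)/(67 + h) (n(h) = (h + 2)/(h + 67) = (2 + h)/(67 + h))
I(D) = 133/44 (I(D) = -133*(-1/44) = 133/44)
2²*(-928) - √(-n(5) + I(s(-10, -12))) = 2²*(-928) - √(-(2 + 5)/(67 + 5) + 133/44) = 4*(-928) - √(-7/72 + 133/44) = -3712 - √(-7/72 + 133/44) = -3712 - √(2317/792) = -3712 - √50974/132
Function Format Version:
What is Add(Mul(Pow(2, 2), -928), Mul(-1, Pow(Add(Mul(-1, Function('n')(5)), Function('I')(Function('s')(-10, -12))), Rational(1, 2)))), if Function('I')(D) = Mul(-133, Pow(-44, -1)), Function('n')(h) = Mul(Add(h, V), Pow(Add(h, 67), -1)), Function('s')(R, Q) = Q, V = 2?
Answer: Add(-3712, Mul(Rational(-1, 132), Pow(50974, Rational(1, 2)))) ≈ -3713.7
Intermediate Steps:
Function('n')(h) = Mul(Pow(Add(67, h), -1), Add(2, h)) (Function('n')(h) = Mul(Add(h, 2), Pow(Add(h, 67), -1)) = Mul(Add(2, h), Pow(Add(67, h), -1)) = Mul(Pow(Add(67, h), -1), Add(2, h)))
Function('I')(D) = Rational(133, 44) (Function('I')(D) = Mul(-133, Rational(-1, 44)) = Rational(133, 44))
Add(Mul(Pow(2, 2), -928), Mul(-1, Pow(Add(Mul(-1, Function('n')(5)), Function('I')(Function('s')(-10, -12))), Rational(1, 2)))) = Add(Mul(Pow(2, 2), -928), Mul(-1, Pow(Add(Mul(-1, Mul(Pow(Add(67, 5), -1), Add(2, 5))), Rational(133, 44)), Rational(1, 2)))) = Add(Mul(4, -928), Mul(-1, Pow(Add(Mul(-1, Mul(Pow(72, -1), 7)), Rational(133, 44)), Rational(1, 2)))) = Add(-3712, Mul(-1, Pow(Add(Mul(-1, Mul(Rational(1, 72), 7)), Rational(133, 44)), Rational(1, 2)))) = Add(-3712, Mul(-1, Pow(Add(Mul(-1, Rational(7, 72)), Rational(133, 44)), Rational(1, 2)))) = Add(-3712, Mul(-1, Pow(Add(Rational(-7, 72), Rational(133, 44)), Rational(1, 2)))) = Add(-3712, Mul(-1, Pow(Rational(2317, 792), Rational(1, 2)))) = Add(-3712, Mul(-1, Mul(Rational(1, 132), Pow(50974, Rational(1, 2))))) = Add(-3712, Mul(Rational(-1, 132), Pow(50974, Rational(1, 2))))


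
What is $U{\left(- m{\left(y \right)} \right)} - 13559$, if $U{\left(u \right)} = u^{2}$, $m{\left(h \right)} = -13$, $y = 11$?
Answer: $-13390$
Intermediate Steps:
$U{\left(- m{\left(y \right)} \right)} - 13559 = \left(\left(-1\right) \left(-13\right)\right)^{2} - 13559 = 13^{2} - 13559 = 169 - 13559 = -13390$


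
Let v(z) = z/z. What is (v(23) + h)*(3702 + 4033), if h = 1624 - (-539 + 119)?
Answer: 15818075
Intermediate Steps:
v(z) = 1
h = 2044 (h = 1624 - 1*(-420) = 1624 + 420 = 2044)
(v(23) + h)*(3702 + 4033) = (1 + 2044)*(3702 + 4033) = 2045*7735 = 15818075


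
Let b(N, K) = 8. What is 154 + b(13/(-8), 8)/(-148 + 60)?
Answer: 1693/11 ≈ 153.91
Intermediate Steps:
154 + b(13/(-8), 8)/(-148 + 60) = 154 + 8/(-148 + 60) = 154 + 8/(-88) = 154 - 1/88*8 = 154 - 1/11 = 1693/11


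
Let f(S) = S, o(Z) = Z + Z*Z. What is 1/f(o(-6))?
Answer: 1/30 ≈ 0.033333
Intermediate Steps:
o(Z) = Z + Z**2
1/f(o(-6)) = 1/(-6*(1 - 6)) = 1/(-6*(-5)) = 1/30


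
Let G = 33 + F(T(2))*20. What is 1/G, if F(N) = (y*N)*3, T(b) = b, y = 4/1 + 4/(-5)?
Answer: 1/417 ≈ 0.0023981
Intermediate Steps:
y = 16/5 (y = 4*1 + 4*(-⅕) = 4 - ⅘ = 16/5 ≈ 3.2000)
F(N) = 48*N/5 (F(N) = (16*N/5)*3 = 48*N/5)
G = 417 (G = 33 + ((48/5)*2)*20 = 33 + (96/5)*20 = 33 + 384 = 417)
1/G = 1/417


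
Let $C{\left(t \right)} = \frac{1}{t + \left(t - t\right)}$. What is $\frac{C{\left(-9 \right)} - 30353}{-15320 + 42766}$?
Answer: $- \frac{136589}{123507} \approx -1.1059$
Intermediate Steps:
$C{\left(t \right)} = \frac{1}{t}$ ($C{\left(t \right)} = \frac{1}{t + 0} = \frac{1}{t}$)
$\frac{C{\left(-9 \right)} - 30353}{-15320 + 42766} = \frac{\frac{1}{-9} - 30353}{-15320 + 42766} = \frac{- \frac{1}{9} - 30353}{27446} = \left(- \frac{273178}{9}\right) \frac{1}{27446} = - \frac{136589}{123507}$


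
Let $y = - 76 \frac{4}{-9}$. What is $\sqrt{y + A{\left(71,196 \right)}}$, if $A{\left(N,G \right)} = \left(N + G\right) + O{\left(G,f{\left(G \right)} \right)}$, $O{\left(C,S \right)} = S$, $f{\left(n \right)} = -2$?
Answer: $\frac{\sqrt{2689}}{3} \approx 17.285$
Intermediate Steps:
$A{\left(N,G \right)} = -2 + G + N$ ($A{\left(N,G \right)} = \left(N + G\right) - 2 = \left(G + N\right) - 2 = -2 + G + N$)
$y = \frac{304}{9}$ ($y = - 76 \cdot 4 \left(- \frac{1}{9}\right) = \left(-76\right) \left(- \frac{4}{9}\right) = \frac{304}{9} \approx 33.778$)
$\sqrt{y + A{\left(71,196 \right)}} = \sqrt{\frac{304}{9} + \left(-2 + 196 + 71\right)} = \sqrt{\frac{304}{9} + 265} = \sqrt{\frac{2689}{9}} = \frac{\sqrt{2689}}{3}$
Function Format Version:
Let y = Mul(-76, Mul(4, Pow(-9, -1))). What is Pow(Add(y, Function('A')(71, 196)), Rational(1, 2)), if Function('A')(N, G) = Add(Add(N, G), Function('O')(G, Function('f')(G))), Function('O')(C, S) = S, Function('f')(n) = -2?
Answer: Mul(Rational(1, 3), Pow(2689, Rational(1, 2))) ≈ 17.285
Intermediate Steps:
Function('A')(N, G) = Add(-2, G, N) (Function('A')(N, G) = Add(Add(N, G), -2) = Add(Add(G, N), -2) = Add(-2, G, N))
y = Rational(304, 9) (y = Mul(-76, Mul(4, Rational(-1, 9))) = Mul(-76, Rational(-4, 9)) = Rational(304, 9) ≈ 33.778)
Pow(Add(y, Function('A')(71, 196)), Rational(1, 2)) = Pow(Add(Rational(304, 9), Add(-2, 196, 71)), Rational(1, 2)) = Pow(Add(Rational(304, 9), 265), Rational(1, 2)) = Pow(Rational(2689, 9), Rational(1, 2)) = Mul(Rational(1, 3), Pow(2689, Rational(1, 2)))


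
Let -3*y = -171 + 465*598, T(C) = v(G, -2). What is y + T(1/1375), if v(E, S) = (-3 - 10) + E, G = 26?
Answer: -92620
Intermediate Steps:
v(E, S) = -13 + E
T(C) = 13 (T(C) = -13 + 26 = 13)
y = -92633 (y = -(-171 + 465*598)/3 = -(-171 + 278070)/3 = -⅓*277899 = -92633)
y + T(1/1375) = -92633 + 13 = -92620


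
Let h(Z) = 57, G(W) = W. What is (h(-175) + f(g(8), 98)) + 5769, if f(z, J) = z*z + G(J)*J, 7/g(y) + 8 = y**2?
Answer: 987521/64 ≈ 15430.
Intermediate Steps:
g(y) = 7/(-8 + y**2)
f(z, J) = J**2 + z**2 (f(z, J) = z*z + J*J = z**2 + J**2 = J**2 + z**2)
(h(-175) + f(g(8), 98)) + 5769 = (57 + (98**2 + (7/(-8 + 8**2))**2)) + 5769 = (57 + (9604 + (7/(-8 + 64))**2)) + 5769 = (57 + (9604 + (7/56)**2)) + 5769 = (57 + (9604 + (7*(1/56))**2)) + 5769 = (57 + (9604 + (1/8)**2)) + 5769 = (57 + (9604 + 1/64)) + 5769 = (57 + 614657/64) + 5769 = 618305/64 + 5769 = 987521/64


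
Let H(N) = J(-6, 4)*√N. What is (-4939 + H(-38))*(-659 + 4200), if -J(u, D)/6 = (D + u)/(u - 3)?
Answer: -17488999 - 14164*I*√38/3 ≈ -1.7489e+7 - 29104.0*I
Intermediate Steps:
J(u, D) = -6*(D + u)/(-3 + u) (J(u, D) = -6*(D + u)/(u - 3) = -6*(D + u)/(-3 + u))
H(N) = -4*√N/3 (H(N) = (6*(-1*4 - 1*(-6))/(-3 - 6))*√N = (6*(-4 + 6)/(-9))*√N = (6*(-⅑)*2)*√N = -4*√N/3)
(-4939 + H(-38))*(-659 + 4200) = (-4939 - 4*I*√38/3)*(-659 + 4200) = (-4939 - 4*I*√38/3)*3541 = -17488999 - 14164*I*√38/3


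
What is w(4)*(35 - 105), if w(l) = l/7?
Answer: -40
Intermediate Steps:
w(l) = l/7 (w(l) = l*(1/7) = l/7)
w(4)*(35 - 105) = ((1/7)*4)*(35 - 105) = (4/7)*(-70) = -40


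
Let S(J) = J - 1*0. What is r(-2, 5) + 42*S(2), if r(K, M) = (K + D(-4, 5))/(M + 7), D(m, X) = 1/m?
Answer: 1341/16 ≈ 83.813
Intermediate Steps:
S(J) = J (S(J) = J + 0 = J)
r(K, M) = (-1/4 + K)/(7 + M) (r(K, M) = (K + 1/(-4))/(M + 7) = (K - 1/4)/(7 + M) = (-1/4 + K)/(7 + M))
r(-2, 5) + 42*S(2) = (-1/4 - 2)/(7 + 5) + 42*2 = -9/4/12 + 84 = (1/12)*(-9/4) + 84 = -3/16 + 84 = 1341/16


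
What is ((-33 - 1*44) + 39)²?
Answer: 1444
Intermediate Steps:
((-33 - 1*44) + 39)² = ((-33 - 44) + 39)² = (-77 + 39)² = (-38)² = 1444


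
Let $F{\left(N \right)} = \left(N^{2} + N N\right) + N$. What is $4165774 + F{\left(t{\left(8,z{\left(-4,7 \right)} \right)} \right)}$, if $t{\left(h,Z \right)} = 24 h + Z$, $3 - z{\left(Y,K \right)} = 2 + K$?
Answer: $4235152$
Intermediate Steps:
$z{\left(Y,K \right)} = 1 - K$ ($z{\left(Y,K \right)} = 3 - \left(2 + K\right) = 1 - K$)
$t{\left(h,Z \right)} = Z + 24 h$
$F{\left(N \right)} = N + 2 N^{2}$ ($F{\left(N \right)} = \left(N^{2} + N^{2}\right) + N = 2 N^{2} + N = N + 2 N^{2}$)
$4165774 + F{\left(t{\left(8,z{\left(-4,7 \right)} \right)} \right)} = 4165774 + \left(\left(1 - 7\right) + 24 \cdot 8\right) \left(1 + 2 \left(\left(1 - 7\right) + 24 \cdot 8\right)\right) = 4165774 + \left(\left(1 - 7\right) + 192\right) \left(1 + 2 \left(\left(1 - 7\right) + 192\right)\right) = 4165774 + \left(-6 + 192\right) \left(1 + 2 \left(-6 + 192\right)\right) = 4165774 + 186 \left(1 + 2 \cdot 186\right) = 4165774 + 186 \left(1 + 372\right) = 4165774 + 186 \cdot 373 = 4165774 + 69378 = 4235152$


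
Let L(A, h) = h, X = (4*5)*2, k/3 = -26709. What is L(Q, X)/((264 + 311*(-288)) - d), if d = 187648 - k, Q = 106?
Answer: -40/357079 ≈ -0.00011202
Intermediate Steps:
k = -80127 (k = 3*(-26709) = -80127)
X = 40 (X = 20*2 = 40)
d = 267775 (d = 187648 - 1*(-80127) = 187648 + 80127 = 267775)
L(Q, X)/((264 + 311*(-288)) - d) = 40/((264 + 311*(-288)) - 1*267775) = 40/((264 - 89568) - 267775) = 40/(-89304 - 267775) = 40/(-357079) = 40*(-1/357079) = -40/357079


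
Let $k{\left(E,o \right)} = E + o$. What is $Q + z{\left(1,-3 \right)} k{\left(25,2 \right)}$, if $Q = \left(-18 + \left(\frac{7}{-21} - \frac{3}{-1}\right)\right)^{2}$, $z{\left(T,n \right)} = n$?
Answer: $\frac{1387}{9} \approx 154.11$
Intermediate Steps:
$Q = \frac{2116}{9}$ ($Q = \left(-18 + \left(7 \left(- \frac{1}{21}\right) - -3\right)\right)^{2} = \left(-18 + \left(- \frac{1}{3} + 3\right)\right)^{2} = \left(-18 + \frac{8}{3}\right)^{2} = \left(- \frac{46}{3}\right)^{2} = \frac{2116}{9} \approx 235.11$)
$Q + z{\left(1,-3 \right)} k{\left(25,2 \right)} = \frac{2116}{9} - 3 \left(25 + 2\right) = \frac{2116}{9} - 81 = \frac{1387}{9}$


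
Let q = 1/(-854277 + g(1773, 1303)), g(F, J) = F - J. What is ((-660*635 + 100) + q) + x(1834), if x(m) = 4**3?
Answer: -357690489353/853807 ≈ -4.1894e+5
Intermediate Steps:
x(m) = 64
q = -1/853807 (q = 1/(-854277 + (1773 - 1*1303)) = 1/(-854277 + (1773 - 1303)) = 1/(-854277 + 470) = 1/(-853807) = -1/853807 ≈ -1.1712e-6)
((-660*635 + 100) + q) + x(1834) = ((-660*635 + 100) - 1/853807) + 64 = ((-419100 + 100) - 1/853807) + 64 = (-419000 - 1/853807) + 64 = -357745133001/853807 + 64 = -357690489353/853807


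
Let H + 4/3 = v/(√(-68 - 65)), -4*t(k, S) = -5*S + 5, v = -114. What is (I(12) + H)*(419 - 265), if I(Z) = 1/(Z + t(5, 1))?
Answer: -385/2 + 132*I*√133 ≈ -192.5 + 1522.3*I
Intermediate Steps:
t(k, S) = -5/4 + 5*S/4 (t(k, S) = -(-5*S + 5)/4 = -(5 - 5*S)/4 = -5/4 + 5*S/4)
H = -4/3 + 6*I*√133/7 (H = -4/3 - 114/√(-68 - 65) = -4/3 - 114*(-I*√133/133) = -4/3 - (-6)*I*√133/7 = -4/3 + 6*I*√133/7 ≈ -1.3333 + 9.8851*I)
I(Z) = 1/Z (I(Z) = 1/(Z + (-5/4 + (5/4)*1)) = 1/(Z + (-5/4 + 5/4)) = 1/(Z + 0) = 1/Z)
(I(12) + H)*(419 - 265) = (1/12 + (-4/3 + 6*I*√133/7))*(419 - 265) = (1/12 + (-4/3 + 6*I*√133/7))*154 = (-5/4 + 6*I*√133/7)*154 = -385/2 + 132*I*√133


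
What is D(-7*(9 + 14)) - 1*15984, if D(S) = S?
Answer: -16145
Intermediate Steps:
D(-7*(9 + 14)) - 1*15984 = -7*(9 + 14) - 1*15984 = -7*23 - 15984 = -161 - 15984 = -16145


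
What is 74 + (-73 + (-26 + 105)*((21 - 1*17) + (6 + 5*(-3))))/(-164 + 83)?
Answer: 718/9 ≈ 79.778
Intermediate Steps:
74 + (-73 + (-26 + 105)*((21 - 1*17) + (6 + 5*(-3))))/(-164 + 83) = 74 + (-73 + 79*((21 - 17) + (6 - 15)))/(-81) = 74 + (-73 + 79*(4 - 9))*(-1/81) = 74 + (-73 + 79*(-5))*(-1/81) = 74 + (-73 - 395)*(-1/81) = 74 - 468*(-1/81) = 74 + 52/9 = 718/9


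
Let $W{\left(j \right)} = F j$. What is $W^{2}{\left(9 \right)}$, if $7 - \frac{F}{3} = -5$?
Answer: $104976$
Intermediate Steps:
$F = 36$ ($F = 21 - -15 = 21 + 15 = 36$)
$W{\left(j \right)} = 36 j$
$W^{2}{\left(9 \right)} = \left(36 \cdot 9\right)^{2} = 324^{2} = 104976$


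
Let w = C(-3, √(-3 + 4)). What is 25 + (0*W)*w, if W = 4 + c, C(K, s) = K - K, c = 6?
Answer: 25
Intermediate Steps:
C(K, s) = 0
w = 0
W = 10 (W = 4 + 6 = 10)
25 + (0*W)*w = 25 + (0*10)*0 = 25 + 0*0 = 25 + 0 = 25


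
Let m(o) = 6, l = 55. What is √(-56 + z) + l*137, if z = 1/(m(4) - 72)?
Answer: 7535 + I*√244002/66 ≈ 7535.0 + 7.4843*I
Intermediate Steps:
z = -1/66 (z = 1/(6 - 72) = 1/(-66) = -1/66 ≈ -0.015152)
√(-56 + z) + l*137 = √(-56 - 1/66) + 55*137 = √(-3697/66) + 7535 = I*√244002/66 + 7535 = 7535 + I*√244002/66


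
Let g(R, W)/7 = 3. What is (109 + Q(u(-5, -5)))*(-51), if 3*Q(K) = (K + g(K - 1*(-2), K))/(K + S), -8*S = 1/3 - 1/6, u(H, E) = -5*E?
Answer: -6702777/1199 ≈ -5590.3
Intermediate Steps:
g(R, W) = 21 (g(R, W) = 7*3 = 21)
S = -1/48 (S = -(1/3 - 1/6)/8 = -(1*(⅓) - 1*⅙)/8 = -(⅓ - ⅙)/8 = -⅛*⅙ = -1/48 ≈ -0.020833)
Q(K) = (21 + K)/(3*(-1/48 + K)) (Q(K) = ((K + 21)/(K - 1/48))/3 = ((21 + K)/(-1/48 + K))/3 = (21 + K)/(3*(-1/48 + K)))
(109 + Q(u(-5, -5)))*(-51) = (109 + 16*(21 - 5*(-5))/(-1 + 48*(-5*(-5))))*(-51) = (109 + 16*(21 + 25)/(-1 + 48*25))*(-51) = (109 + 16*46/(-1 + 1200))*(-51) = (109 + 16*46/1199)*(-51) = (109 + 16*(1/1199)*46)*(-51) = (109 + 736/1199)*(-51) = (131427/1199)*(-51) = -6702777/1199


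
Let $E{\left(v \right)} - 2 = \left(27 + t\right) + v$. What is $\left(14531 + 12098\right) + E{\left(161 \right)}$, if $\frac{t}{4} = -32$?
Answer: $26691$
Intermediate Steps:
$t = -128$ ($t = 4 \left(-32\right) = -128$)
$E{\left(v \right)} = -99 + v$ ($E{\left(v \right)} = 2 + \left(\left(27 - 128\right) + v\right) = 2 + \left(-101 + v\right) = -99 + v$)
$\left(14531 + 12098\right) + E{\left(161 \right)} = \left(14531 + 12098\right) + \left(-99 + 161\right) = 26629 + 62 = 26691$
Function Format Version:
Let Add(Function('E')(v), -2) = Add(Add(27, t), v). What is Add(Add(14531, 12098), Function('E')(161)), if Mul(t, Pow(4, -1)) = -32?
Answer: 26691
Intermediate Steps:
t = -128 (t = Mul(4, -32) = -128)
Function('E')(v) = Add(-99, v) (Function('E')(v) = Add(2, Add(Add(27, -128), v)) = Add(2, Add(-101, v)) = Add(-99, v))
Add(Add(14531, 12098), Function('E')(161)) = Add(Add(14531, 12098), Add(-99, 161)) = Add(26629, 62) = 26691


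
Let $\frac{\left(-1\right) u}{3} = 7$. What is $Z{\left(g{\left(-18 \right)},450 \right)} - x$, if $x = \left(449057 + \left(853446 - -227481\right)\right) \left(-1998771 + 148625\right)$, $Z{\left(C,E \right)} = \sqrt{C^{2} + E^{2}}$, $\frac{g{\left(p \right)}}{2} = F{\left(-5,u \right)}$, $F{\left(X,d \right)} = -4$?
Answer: $2830693777664 + 2 \sqrt{50641} \approx 2.8307 \cdot 10^{12}$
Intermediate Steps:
$u = -21$ ($u = \left(-3\right) 7 = -21$)
$g{\left(p \right)} = -8$ ($g{\left(p \right)} = 2 \left(-4\right) = -8$)
$x = -2830693777664$ ($x = \left(449057 + \left(853446 + 227481\right)\right) \left(-1850146\right) = \left(449057 + 1080927\right) \left(-1850146\right) = 1529984 \left(-1850146\right) = -2830693777664$)
$Z{\left(g{\left(-18 \right)},450 \right)} - x = \sqrt{\left(-8\right)^{2} + 450^{2}} - -2830693777664 = \sqrt{64 + 202500} + 2830693777664 = \sqrt{202564} + 2830693777664 = 2 \sqrt{50641} + 2830693777664 = 2830693777664 + 2 \sqrt{50641}$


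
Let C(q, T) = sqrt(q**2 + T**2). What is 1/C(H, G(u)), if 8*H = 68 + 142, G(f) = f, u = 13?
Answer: 4*sqrt(13729)/13729 ≈ 0.034138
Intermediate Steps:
H = 105/4 (H = (68 + 142)/8 = (1/8)*210 = 105/4 ≈ 26.250)
C(q, T) = sqrt(T**2 + q**2)
1/C(H, G(u)) = 1/(sqrt(13**2 + (105/4)**2)) = 1/(sqrt(169 + 11025/16)) = 1/(sqrt(13729/16)) = 1/(sqrt(13729)/4) = 4*sqrt(13729)/13729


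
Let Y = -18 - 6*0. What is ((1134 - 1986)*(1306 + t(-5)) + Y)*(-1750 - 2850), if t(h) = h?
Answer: 5098962000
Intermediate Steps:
Y = -18 (Y = -18 - 1*0 = -18 + 0 = -18)
((1134 - 1986)*(1306 + t(-5)) + Y)*(-1750 - 2850) = ((1134 - 1986)*(1306 - 5) - 18)*(-1750 - 2850) = (-852*1301 - 18)*(-4600) = (-1108452 - 18)*(-4600) = -1108470*(-4600) = 5098962000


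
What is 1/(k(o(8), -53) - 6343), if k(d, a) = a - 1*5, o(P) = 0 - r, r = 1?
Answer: -1/6401 ≈ -0.00015623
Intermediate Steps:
o(P) = -1 (o(P) = 0 - 1*1 = 0 - 1 = -1)
k(d, a) = -5 + a (k(d, a) = a - 5 = -5 + a)
1/(k(o(8), -53) - 6343) = 1/((-5 - 53) - 6343) = 1/(-58 - 6343) = 1/(-6401) = -1/6401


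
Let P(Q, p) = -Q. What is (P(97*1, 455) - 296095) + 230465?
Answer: -65727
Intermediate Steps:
(P(97*1, 455) - 296095) + 230465 = (-97 - 296095) + 230465 = -296192 + 230465 = -65727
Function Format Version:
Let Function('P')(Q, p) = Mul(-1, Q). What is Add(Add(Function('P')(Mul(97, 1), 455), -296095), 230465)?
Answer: -65727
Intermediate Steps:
Add(Add(Function('P')(Mul(97, 1), 455), -296095), 230465) = Add(Add(Mul(-1, Mul(97, 1)), -296095), 230465) = Add(Add(Mul(-1, 97), -296095), 230465) = Add(Add(-97, -296095), 230465) = Add(-296192, 230465) = -65727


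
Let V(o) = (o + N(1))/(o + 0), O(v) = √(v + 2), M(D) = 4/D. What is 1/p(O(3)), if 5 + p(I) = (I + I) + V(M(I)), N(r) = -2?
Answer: -16/19 - 6*√5/19 ≈ -1.5482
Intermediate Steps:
O(v) = √(2 + v)
V(o) = (-2 + o)/o (V(o) = (o - 2)/(o + 0) = (-2 + o)/o)
p(I) = -5 + 2*I + I*(-2 + 4/I)/4 (p(I) = -5 + ((I + I) + (-2 + 4/I)/((4/I))) = -5 + (2*I + (I/4)*(-2 + 4/I)) = -5 + (2*I + I*(-2 + 4/I)/4) = -5 + 2*I + I*(-2 + 4/I)/4)
1/p(O(3)) = 1/(-4 + 3*√(2 + 3)/2) = 1/(-4 + 3*√5/2)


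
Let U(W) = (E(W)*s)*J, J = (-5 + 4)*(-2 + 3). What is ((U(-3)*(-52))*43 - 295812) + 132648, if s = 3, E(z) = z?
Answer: -183288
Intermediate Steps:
J = -1 (J = -1*1 = -1)
U(W) = -3*W (U(W) = (W*3)*(-1) = (3*W)*(-1) = -3*W)
((U(-3)*(-52))*43 - 295812) + 132648 = ((-3*(-3)*(-52))*43 - 295812) + 132648 = ((9*(-52))*43 - 295812) + 132648 = (-468*43 - 295812) + 132648 = (-20124 - 295812) + 132648 = -315936 + 132648 = -183288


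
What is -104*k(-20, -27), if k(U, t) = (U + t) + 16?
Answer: 3224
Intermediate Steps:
k(U, t) = 16 + U + t
-104*k(-20, -27) = -104*(16 - 20 - 27) = -104*(-31) = 3224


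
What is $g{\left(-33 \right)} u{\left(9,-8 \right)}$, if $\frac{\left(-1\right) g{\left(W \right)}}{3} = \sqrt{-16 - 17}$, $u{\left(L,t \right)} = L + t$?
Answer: $- 3 i \sqrt{33} \approx - 17.234 i$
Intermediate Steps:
$g{\left(W \right)} = - 3 i \sqrt{33}$ ($g{\left(W \right)} = - 3 \sqrt{-16 - 17} = - 3 \sqrt{-33} = - 3 i \sqrt{33}$)
$g{\left(-33 \right)} u{\left(9,-8 \right)} = - 3 i \sqrt{33} \left(9 - 8\right) = - 3 i \sqrt{33} \cdot 1 = - 3 i \sqrt{33}$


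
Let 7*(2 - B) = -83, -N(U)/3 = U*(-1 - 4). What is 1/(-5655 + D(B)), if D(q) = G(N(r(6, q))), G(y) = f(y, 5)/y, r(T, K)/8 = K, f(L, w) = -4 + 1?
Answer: -3880/21941407 ≈ -0.00017683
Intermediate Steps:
f(L, w) = -3
r(T, K) = 8*K
N(U) = 15*U (N(U) = -3*U*(-1 - 4) = -3*U*(-5) = -(-15)*U = 15*U)
G(y) = -3/y
B = 97/7 (B = 2 - ⅐*(-83) = 2 + 83/7 = 97/7 ≈ 13.857)
D(q) = -1/(40*q) (D(q) = -3*1/(120*q) = -1/(40*q))
1/(-5655 + D(B)) = 1/(-5655 - 1/(40*97/7)) = 1/(-5655 - 1/40*7/97) = 1/(-5655 - 7/3880) = 1/(-21941407/3880) = -3880/21941407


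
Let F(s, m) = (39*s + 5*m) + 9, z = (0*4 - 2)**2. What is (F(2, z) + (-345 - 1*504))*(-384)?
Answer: 284928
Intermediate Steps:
z = 4 (z = (0 - 2)**2 = (-2)**2 = 4)
F(s, m) = 9 + 5*m + 39*s (F(s, m) = (5*m + 39*s) + 9 = 9 + 5*m + 39*s)
(F(2, z) + (-345 - 1*504))*(-384) = ((9 + 5*4 + 39*2) + (-345 - 1*504))*(-384) = ((9 + 20 + 78) + (-345 - 504))*(-384) = (107 - 849)*(-384) = -742*(-384) = 284928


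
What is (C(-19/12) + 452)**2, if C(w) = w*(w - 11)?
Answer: 4618153849/20736 ≈ 2.2271e+5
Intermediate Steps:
C(w) = w*(-11 + w)
(C(-19/12) + 452)**2 = ((-19/12)*(-11 - 19/12) + 452)**2 = ((-19*1/12)*(-11 - 19*1/12) + 452)**2 = (-19*(-11 - 19/12)/12 + 452)**2 = (-19/12*(-151/12) + 452)**2 = (2869/144 + 452)**2 = (67957/144)**2 = 4618153849/20736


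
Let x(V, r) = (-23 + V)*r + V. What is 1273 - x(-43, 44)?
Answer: 4220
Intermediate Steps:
x(V, r) = V + r*(-23 + V) (x(V, r) = r*(-23 + V) + V = V + r*(-23 + V))
1273 - x(-43, 44) = 1273 - (-43 - 23*44 - 43*44) = 1273 - (-43 - 1012 - 1892) = 1273 - 1*(-2947) = 1273 + 2947 = 4220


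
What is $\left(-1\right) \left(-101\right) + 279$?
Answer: $380$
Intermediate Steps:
$\left(-1\right) \left(-101\right) + 279 = 101 + 279 = 380$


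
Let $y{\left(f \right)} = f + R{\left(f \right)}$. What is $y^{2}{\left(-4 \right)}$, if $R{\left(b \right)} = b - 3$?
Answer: $121$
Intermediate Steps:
$R{\left(b \right)} = -3 + b$ ($R{\left(b \right)} = b - 3 = -3 + b$)
$y{\left(f \right)} = -3 + 2 f$ ($y{\left(f \right)} = f + \left(-3 + f\right) = -3 + 2 f$)
$y^{2}{\left(-4 \right)} = \left(-3 + 2 \left(-4\right)\right)^{2} = \left(-3 - 8\right)^{2} = \left(-11\right)^{2} = 121$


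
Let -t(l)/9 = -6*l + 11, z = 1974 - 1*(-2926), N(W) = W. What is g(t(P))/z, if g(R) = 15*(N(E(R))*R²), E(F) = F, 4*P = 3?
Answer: -4804839/7840 ≈ -612.86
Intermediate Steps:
P = ¾ (P = (¼)*3 = ¾ ≈ 0.75000)
z = 4900 (z = 1974 + 2926 = 4900)
t(l) = -99 + 54*l (t(l) = -9*(-6*l + 11) = -9*(11 - 6*l) = -99 + 54*l)
g(R) = 15*R³ (g(R) = 15*(R*R²) = 15*R³)
g(t(P))/z = (15*(-99 + 54*(¾))³)/4900 = (15*(-99 + 81/2)³)*(1/4900) = (15*(-117/2)³)*(1/4900) = (15*(-1601613/8))*(1/4900) = -24024195/8*1/4900 = -4804839/7840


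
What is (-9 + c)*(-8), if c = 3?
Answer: 48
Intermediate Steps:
(-9 + c)*(-8) = (-9 + 3)*(-8) = -6*(-8) = 48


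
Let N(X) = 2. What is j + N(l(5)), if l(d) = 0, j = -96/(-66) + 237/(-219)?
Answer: 1905/803 ≈ 2.3724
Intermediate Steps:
j = 299/803 (j = -96*(-1/66) + 237*(-1/219) = 16/11 - 79/73 = 299/803 ≈ 0.37235)
j + N(l(5)) = 299/803 + 2 = 1905/803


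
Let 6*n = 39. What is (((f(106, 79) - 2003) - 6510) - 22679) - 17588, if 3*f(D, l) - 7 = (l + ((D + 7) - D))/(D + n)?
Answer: -32924753/675 ≈ -48777.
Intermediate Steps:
n = 13/2 (n = (⅙)*39 = 13/2 ≈ 6.5000)
f(D, l) = 7/3 + (7 + l)/(3*(13/2 + D)) (f(D, l) = 7/3 + ((l + ((D + 7) - D))/(D + 13/2))/3 = 7/3 + ((l + ((7 + D) - D))/(13/2 + D))/3 = 7/3 + ((l + 7)/(13/2 + D))/3 = 7/3 + ((7 + l)/(13/2 + D))/3 = 7/3 + (7 + l)/(3*(13/2 + D)))
(((f(106, 79) - 2003) - 6510) - 22679) - 17588 = ((((105 + 2*79 + 14*106)/(3*(13 + 2*106)) - 2003) - 6510) - 22679) - 17588 = ((((105 + 158 + 1484)/(3*(13 + 212)) - 2003) - 6510) - 22679) - 17588 = ((((⅓)*1747/225 - 2003) - 6510) - 22679) - 17588 = ((((⅓)*(1/225)*1747 - 2003) - 6510) - 22679) - 17588 = (((1747/675 - 2003) - 6510) - 22679) - 17588 = ((-1350278/675 - 6510) - 22679) - 17588 = (-5744528/675 - 22679) - 17588 = -21052853/675 - 17588 = -32924753/675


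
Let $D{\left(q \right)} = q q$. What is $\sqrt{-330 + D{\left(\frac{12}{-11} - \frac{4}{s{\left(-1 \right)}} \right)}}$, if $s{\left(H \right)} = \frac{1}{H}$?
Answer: $\frac{7 i \sqrt{794}}{11} \approx 17.931 i$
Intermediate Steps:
$D{\left(q \right)} = q^{2}$
$\sqrt{-330 + D{\left(\frac{12}{-11} - \frac{4}{s{\left(-1 \right)}} \right)}} = \sqrt{-330 + \left(\frac{12}{-11} - \frac{4}{\frac{1}{-1}}\right)^{2}} = \sqrt{-330 + \left(12 \left(- \frac{1}{11}\right) - \frac{4}{-1}\right)^{2}} = \sqrt{-330 + \left(- \frac{12}{11} - -4\right)^{2}} = \sqrt{-330 + \left(- \frac{12}{11} + 4\right)^{2}} = \sqrt{-330 + \left(\frac{32}{11}\right)^{2}} = \sqrt{-330 + \frac{1024}{121}} = \sqrt{- \frac{38906}{121}} = \frac{7 i \sqrt{794}}{11}$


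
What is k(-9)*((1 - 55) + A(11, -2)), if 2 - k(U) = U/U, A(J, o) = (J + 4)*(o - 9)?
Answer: -219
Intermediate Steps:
A(J, o) = (-9 + o)*(4 + J) (A(J, o) = (4 + J)*(-9 + o) = (-9 + o)*(4 + J))
k(U) = 1 (k(U) = 2 - U/U = 2 - 1*1 = 2 - 1 = 1)
k(-9)*((1 - 55) + A(11, -2)) = 1*((1 - 55) + (-36 - 9*11 + 4*(-2) + 11*(-2))) = 1*(-54 + (-36 - 99 - 8 - 22)) = 1*(-54 - 165) = 1*(-219) = -219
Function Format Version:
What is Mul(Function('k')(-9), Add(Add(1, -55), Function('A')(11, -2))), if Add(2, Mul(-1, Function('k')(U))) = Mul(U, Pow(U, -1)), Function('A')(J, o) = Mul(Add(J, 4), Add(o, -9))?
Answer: -219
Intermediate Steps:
Function('A')(J, o) = Mul(Add(-9, o), Add(4, J)) (Function('A')(J, o) = Mul(Add(4, J), Add(-9, o)) = Mul(Add(-9, o), Add(4, J)))
Function('k')(U) = 1 (Function('k')(U) = Add(2, Mul(-1, Mul(U, Pow(U, -1)))) = Add(2, Mul(-1, 1)) = Add(2, -1) = 1)
Mul(Function('k')(-9), Add(Add(1, -55), Function('A')(11, -2))) = Mul(1, Add(Add(1, -55), Add(-36, Mul(-9, 11), Mul(4, -2), Mul(11, -2)))) = Mul(1, Add(-54, Add(-36, -99, -8, -22))) = Mul(1, Add(-54, -165)) = Mul(1, -219) = -219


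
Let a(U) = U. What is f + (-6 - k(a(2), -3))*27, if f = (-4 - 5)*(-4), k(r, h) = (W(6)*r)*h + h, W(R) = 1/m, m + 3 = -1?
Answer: -171/2 ≈ -85.500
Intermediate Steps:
m = -4 (m = -3 - 1 = -4)
W(R) = -¼ (W(R) = 1/(-4) = -¼)
k(r, h) = h - h*r/4 (k(r, h) = (-r/4)*h + h = -h*r/4 + h = h - h*r/4)
f = 36 (f = -9*(-4) = 36)
f + (-6 - k(a(2), -3))*27 = 36 + (-6 - (-3)*(4 - 1*2)/4)*27 = 36 + (-6 - (-3)*(4 - 2)/4)*27 = 36 + (-6 - (-3)*2/4)*27 = 36 + (-6 - 1*(-3/2))*27 = 36 + (-6 + 3/2)*27 = 36 - 9/2*27 = 36 - 243/2 = -171/2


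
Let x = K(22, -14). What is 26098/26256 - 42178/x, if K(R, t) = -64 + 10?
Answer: 92402905/118152 ≈ 782.07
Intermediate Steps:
K(R, t) = -54
x = -54
26098/26256 - 42178/x = 26098/26256 - 42178/(-54) = 26098*(1/26256) - 42178*(-1/54) = 13049/13128 + 21089/27 = 92402905/118152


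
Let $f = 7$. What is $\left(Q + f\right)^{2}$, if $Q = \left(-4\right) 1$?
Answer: $9$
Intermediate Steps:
$Q = -4$
$\left(Q + f\right)^{2} = \left(-4 + 7\right)^{2} = 3^{2} = 9$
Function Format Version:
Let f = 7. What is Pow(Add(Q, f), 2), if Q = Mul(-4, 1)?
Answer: 9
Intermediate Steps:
Q = -4
Pow(Add(Q, f), 2) = Pow(Add(-4, 7), 2) = Pow(3, 2) = 9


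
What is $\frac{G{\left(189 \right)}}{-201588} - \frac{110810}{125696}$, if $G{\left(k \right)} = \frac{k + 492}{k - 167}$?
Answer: $- \frac{10240017857}{11613619072} \approx -0.88173$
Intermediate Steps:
$G{\left(k \right)} = \frac{492 + k}{-167 + k}$
$\frac{G{\left(189 \right)}}{-201588} - \frac{110810}{125696} = \frac{\frac{1}{-167 + 189} \left(492 + 189\right)}{-201588} - \frac{110810}{125696} = \frac{1}{22} \cdot 681 \left(- \frac{1}{201588}\right) - \frac{55405}{62848} = \frac{681}{22} \left(- \frac{1}{201588}\right) - \frac{55405}{62848} = - \frac{227}{1478312} - \frac{55405}{62848} = - \frac{10240017857}{11613619072}$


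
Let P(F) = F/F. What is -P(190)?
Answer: -1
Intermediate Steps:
P(F) = 1
-P(190) = -1*1 = -1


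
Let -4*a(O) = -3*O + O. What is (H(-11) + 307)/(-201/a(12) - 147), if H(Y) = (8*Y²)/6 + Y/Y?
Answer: -2816/1083 ≈ -2.6002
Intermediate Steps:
a(O) = O/2 (a(O) = -(-3*O + O)/4 = -(-1)*O/2 = O/2)
H(Y) = 1 + 4*Y²/3 (H(Y) = (8*Y²)*(⅙) + 1 = 4*Y²/3 + 1 = 1 + 4*Y²/3)
(H(-11) + 307)/(-201/a(12) - 147) = ((1 + (4/3)*(-11)²) + 307)/(-201/((½)*12) - 147) = ((1 + (4/3)*121) + 307)/(-201/6 - 147) = ((1 + 484/3) + 307)/(-201*⅙ - 147) = (487/3 + 307)/(-67/2 - 147) = 1408/(3*(-361/2)) = (1408/3)*(-2/361) = -2816/1083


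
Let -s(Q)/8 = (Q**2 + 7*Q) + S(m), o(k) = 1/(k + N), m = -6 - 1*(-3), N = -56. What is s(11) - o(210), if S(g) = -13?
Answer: -227921/154 ≈ -1480.0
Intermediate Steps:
m = -3 (m = -6 + 3 = -3)
o(k) = 1/(-56 + k) (o(k) = 1/(k - 56) = 1/(-56 + k))
s(Q) = 104 - 56*Q - 8*Q**2 (s(Q) = -8*((Q**2 + 7*Q) - 13) = -8*(-13 + Q**2 + 7*Q) = 104 - 56*Q - 8*Q**2)
s(11) - o(210) = (104 - 56*11 - 8*11**2) - 1/(-56 + 210) = (104 - 616 - 8*121) - 1/154 = (104 - 616 - 968) - 1*1/154 = -1480 - 1/154 = -227921/154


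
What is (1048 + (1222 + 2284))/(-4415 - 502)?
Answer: -138/149 ≈ -0.92617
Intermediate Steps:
(1048 + (1222 + 2284))/(-4415 - 502) = (1048 + 3506)/(-4917) = 4554*(-1/4917) = -138/149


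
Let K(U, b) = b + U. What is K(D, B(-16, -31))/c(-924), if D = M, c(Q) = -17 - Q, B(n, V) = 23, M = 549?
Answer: 572/907 ≈ 0.63065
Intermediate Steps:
D = 549
K(U, b) = U + b
K(D, B(-16, -31))/c(-924) = (549 + 23)/(-17 - 1*(-924)) = 572/(-17 + 924) = 572/907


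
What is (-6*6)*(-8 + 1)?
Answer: 252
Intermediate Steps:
(-6*6)*(-8 + 1) = -36*(-7) = 252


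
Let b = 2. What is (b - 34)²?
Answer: 1024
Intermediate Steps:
(b - 34)² = (2 - 34)² = (-32)² = 1024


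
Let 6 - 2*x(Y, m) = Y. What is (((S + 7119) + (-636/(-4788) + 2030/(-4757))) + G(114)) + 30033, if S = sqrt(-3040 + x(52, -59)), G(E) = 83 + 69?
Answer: 70804038223/1898043 + I*sqrt(3063) ≈ 37304.0 + 55.344*I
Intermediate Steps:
x(Y, m) = 3 - Y/2
G(E) = 152
S = I*sqrt(3063) (S = sqrt(-3040 + (3 - 1/2*52)) = sqrt(-3040 + (3 - 26)) = sqrt(-3040 - 23) = sqrt(-3063) = I*sqrt(3063) ≈ 55.344*I)
(((S + 7119) + (-636/(-4788) + 2030/(-4757))) + G(114)) + 30033 = (((I*sqrt(3063) + 7119) + (-636/(-4788) + 2030/(-4757))) + 152) + 30033 = (((7119 + I*sqrt(3063)) + (-636*(-1/4788) + 2030*(-1/4757))) + 152) + 30033 = (((7119 + I*sqrt(3063)) + (53/399 - 2030/4757)) + 152) + 30033 = (((7119 + I*sqrt(3063)) - 557849/1898043) + 152) + 30033 = ((13511610268/1898043 + I*sqrt(3063)) + 152) + 30033 = (13800112804/1898043 + I*sqrt(3063)) + 30033 = 70804038223/1898043 + I*sqrt(3063)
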